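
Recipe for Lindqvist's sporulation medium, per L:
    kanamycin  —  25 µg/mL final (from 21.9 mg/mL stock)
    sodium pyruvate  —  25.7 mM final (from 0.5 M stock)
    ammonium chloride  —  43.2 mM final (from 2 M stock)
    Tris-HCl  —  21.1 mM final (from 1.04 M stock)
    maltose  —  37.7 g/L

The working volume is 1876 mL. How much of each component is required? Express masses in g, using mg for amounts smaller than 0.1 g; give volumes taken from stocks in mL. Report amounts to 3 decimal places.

kanamycin 2.142 mL; sodium pyruvate 96.426 mL; ammonium chloride 40.522 mL; Tris-HCl 38.061 mL; maltose 70.725 g

Target volume = 1876 mL = 1.876 L.
kanamycin: V = C2·V2/C1 = 25 µg/mL × 1876 mL ÷ 21900 µg/mL = 2.142 mL
sodium pyruvate: V = C2·V2/C1 = 25.7 mM × 1876 mL ÷ 500 mM = 96.426 mL
ammonium chloride: C1V1 = C2V2 → 43.2 mM × 1876 mL ÷ 2000 mM = 40.522 mL
Tris-HCl: V = C2·V2/C1 = 21.1 mM × 1876 mL ÷ 1040 mM = 38.061 mL
maltose: 37.7 g/L × 1.876 L = 70.725 g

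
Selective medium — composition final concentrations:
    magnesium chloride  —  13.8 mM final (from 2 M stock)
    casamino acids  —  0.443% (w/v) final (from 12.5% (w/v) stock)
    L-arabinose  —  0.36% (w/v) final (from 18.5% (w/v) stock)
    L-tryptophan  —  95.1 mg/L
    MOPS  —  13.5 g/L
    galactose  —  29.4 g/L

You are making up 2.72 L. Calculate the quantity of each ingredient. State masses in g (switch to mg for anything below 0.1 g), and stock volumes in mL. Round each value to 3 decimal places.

Scale factor relative to 1 L: 2.72.
magnesium chloride: C1V1 = C2V2 → 13.8 mM × 2720 mL ÷ 2000 mM = 18.768 mL
casamino acids: V = C2·V2/C1 = 0.443% ÷ 12.5% × 2720 mL = 96.397 mL
L-arabinose: V = C2·V2/C1 = 0.36% ÷ 18.5% × 2720 mL = 52.930 mL
L-tryptophan: 95.1 mg/L × 2.72 L = 258.672 mg = 0.259 g
MOPS: 13.5 g/L × 2.72 L = 36.720 g
galactose: 29.4 g/L × 2.72 L = 79.968 g

magnesium chloride 18.768 mL; casamino acids 96.397 mL; L-arabinose 52.930 mL; L-tryptophan 0.259 g; MOPS 36.720 g; galactose 79.968 g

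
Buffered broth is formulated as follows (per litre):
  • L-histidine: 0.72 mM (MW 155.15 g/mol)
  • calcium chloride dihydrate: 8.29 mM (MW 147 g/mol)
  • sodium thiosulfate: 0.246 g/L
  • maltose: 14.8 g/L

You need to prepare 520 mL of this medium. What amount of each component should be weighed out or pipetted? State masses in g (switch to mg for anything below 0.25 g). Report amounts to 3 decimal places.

Scale factor relative to 1 L: 0.52.
L-histidine: 0.72 mmol/L × 155.15 mg/mmol × 0.52 L = 58.088 mg
calcium chloride dihydrate: 8.29 mmol/L × 147 g/mol × 0.52 L ÷ 1000 = 0.634 g
sodium thiosulfate: 0.246 g/L × 0.52 L = 0.12792 g = 127.920 mg
maltose: 14.8 g/L × 0.52 L = 7.696 g

L-histidine 58.088 mg; calcium chloride dihydrate 0.634 g; sodium thiosulfate 127.920 mg; maltose 7.696 g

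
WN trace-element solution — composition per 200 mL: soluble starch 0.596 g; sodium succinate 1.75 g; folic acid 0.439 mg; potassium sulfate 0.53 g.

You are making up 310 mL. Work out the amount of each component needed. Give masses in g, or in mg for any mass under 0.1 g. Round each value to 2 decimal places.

soluble starch 0.92 g; sodium succinate 2.71 g; folic acid 0.68 mg; potassium sulfate 0.82 g

Ratio of target to recipe volume: 310 / 200 = 1.55.
soluble starch: 0.596 g × (310 mL / 200 mL) = 0.92 g
sodium succinate: 1.75 g × (310 mL / 200 mL) = 2.71 g
folic acid: 0.439 mg × (310 mL / 200 mL) = 0.68 mg
potassium sulfate: 0.53 g × (310 mL / 200 mL) = 0.82 g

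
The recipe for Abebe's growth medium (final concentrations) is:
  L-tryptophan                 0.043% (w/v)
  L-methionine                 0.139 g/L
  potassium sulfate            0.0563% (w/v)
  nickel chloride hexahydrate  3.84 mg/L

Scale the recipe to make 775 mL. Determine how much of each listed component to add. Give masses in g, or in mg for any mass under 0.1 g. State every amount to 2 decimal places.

L-tryptophan 0.33 g; L-methionine 0.11 g; potassium sulfate 0.44 g; nickel chloride hexahydrate 2.98 mg

Working volume: 775 mL = 0.775 L.
L-tryptophan: 0.043% w/v = 0.43 g/L → 0.43 × 0.775 L = 0.33 g
L-methionine: 0.139 g/L × 0.775 L = 0.11 g
potassium sulfate: 0.0563 g per 100 mL × 775 mL ÷ 100 = 0.44 g
nickel chloride hexahydrate: 3.84 mg/L × 0.775 L = 2.98 mg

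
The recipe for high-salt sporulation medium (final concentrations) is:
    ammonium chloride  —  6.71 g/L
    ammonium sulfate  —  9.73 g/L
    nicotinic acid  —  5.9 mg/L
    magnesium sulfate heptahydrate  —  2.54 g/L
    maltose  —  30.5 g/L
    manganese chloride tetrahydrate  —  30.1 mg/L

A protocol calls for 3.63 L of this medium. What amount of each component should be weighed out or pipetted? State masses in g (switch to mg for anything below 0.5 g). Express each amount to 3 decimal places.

ammonium chloride 24.357 g; ammonium sulfate 35.320 g; nicotinic acid 21.417 mg; magnesium sulfate heptahydrate 9.220 g; maltose 110.715 g; manganese chloride tetrahydrate 109.263 mg

Working volume: 3.63 L.
ammonium chloride: 6.71 g/L × 3.63 L = 24.357 g
ammonium sulfate: 9.73 g/L × 3.63 L = 35.320 g
nicotinic acid: 5.9 mg/L × 3.63 L = 21.417 mg
magnesium sulfate heptahydrate: 2.54 g/L × 3.63 L = 9.220 g
maltose: 30.5 g/L × 3.63 L = 110.715 g
manganese chloride tetrahydrate: 30.1 mg/L × 3.63 L = 109.263 mg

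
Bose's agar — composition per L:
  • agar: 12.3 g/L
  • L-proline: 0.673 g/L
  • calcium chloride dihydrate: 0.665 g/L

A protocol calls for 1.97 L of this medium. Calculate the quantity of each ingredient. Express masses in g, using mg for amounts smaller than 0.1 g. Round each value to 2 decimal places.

agar 24.23 g; L-proline 1.33 g; calcium chloride dihydrate 1.31 g

Scale factor relative to 1 L: 1.97.
agar: 12.3 g/L × 1.97 L = 24.23 g
L-proline: 0.673 g/L × 1.97 L = 1.33 g
calcium chloride dihydrate: 0.665 g/L × 1.97 L = 1.31 g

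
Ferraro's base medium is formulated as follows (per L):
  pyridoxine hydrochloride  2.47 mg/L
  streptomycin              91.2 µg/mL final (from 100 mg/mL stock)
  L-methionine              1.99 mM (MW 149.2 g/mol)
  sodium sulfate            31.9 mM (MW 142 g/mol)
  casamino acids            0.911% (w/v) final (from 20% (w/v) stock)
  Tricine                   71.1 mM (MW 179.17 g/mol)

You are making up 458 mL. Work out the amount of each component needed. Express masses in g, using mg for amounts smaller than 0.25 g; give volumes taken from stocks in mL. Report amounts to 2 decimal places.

pyridoxine hydrochloride 1.13 mg; streptomycin 0.42 mL; L-methionine 135.98 mg; sodium sulfate 2.07 g; casamino acids 20.86 mL; Tricine 5.83 g

Target volume = 458 mL = 0.458 L.
pyridoxine hydrochloride: 2.47 mg/L × 0.458 L = 1.13 mg
streptomycin: C1V1 = C2V2 → 91.2 µg/mL × 458 mL ÷ 100000 µg/mL = 0.42 mL
L-methionine: 1.99 mmol/L × 149.2 mg/mmol × 0.458 L = 135.98 mg
sodium sulfate: 31.9 mmol/L × 142 g/mol × 0.458 L ÷ 1000 = 2.07 g
casamino acids: dilute stock: 0.911% ÷ 20% × 458 mL = 20.86 mL
Tricine: 71.1 mmol/L × 179.17 g/mol × 0.458 L ÷ 1000 = 5.83 g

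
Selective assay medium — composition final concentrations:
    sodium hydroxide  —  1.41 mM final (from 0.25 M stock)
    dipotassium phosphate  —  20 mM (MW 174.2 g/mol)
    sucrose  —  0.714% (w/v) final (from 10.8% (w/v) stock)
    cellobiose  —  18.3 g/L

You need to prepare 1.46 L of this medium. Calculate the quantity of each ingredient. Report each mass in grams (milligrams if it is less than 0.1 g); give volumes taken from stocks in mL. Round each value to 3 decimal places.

sodium hydroxide 8.234 mL; dipotassium phosphate 5.087 g; sucrose 96.522 mL; cellobiose 26.718 g

Working volume: 1.46 L.
sodium hydroxide: dilute stock: 1.41 mM × 1460 mL ÷ 250 mM = 8.234 mL
dipotassium phosphate: 20 mmol/L × 174.2 g/mol × 1.46 L ÷ 1000 = 5.087 g
sucrose: dilute stock: 0.714% ÷ 10.8% × 1460 mL = 96.522 mL
cellobiose: 18.3 g/L × 1.46 L = 26.718 g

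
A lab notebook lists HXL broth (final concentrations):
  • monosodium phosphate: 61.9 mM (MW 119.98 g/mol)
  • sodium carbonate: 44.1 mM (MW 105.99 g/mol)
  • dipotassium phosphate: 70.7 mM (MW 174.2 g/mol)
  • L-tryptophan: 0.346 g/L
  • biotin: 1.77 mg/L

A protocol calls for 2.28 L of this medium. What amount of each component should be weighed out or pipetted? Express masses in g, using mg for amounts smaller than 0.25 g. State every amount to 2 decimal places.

Scale factor relative to 1 L: 2.28.
monosodium phosphate: 61.9 mmol/L × 119.98 g/mol × 2.28 L ÷ 1000 = 16.93 g
sodium carbonate: 44.1 mmol/L × 105.99 g/mol × 2.28 L ÷ 1000 = 10.66 g
dipotassium phosphate: 70.7 mmol/L × 174.2 g/mol × 2.28 L ÷ 1000 = 28.08 g
L-tryptophan: 0.346 g/L × 2.28 L = 0.79 g
biotin: 1.77 mg/L × 2.28 L = 4.04 mg

monosodium phosphate 16.93 g; sodium carbonate 10.66 g; dipotassium phosphate 28.08 g; L-tryptophan 0.79 g; biotin 4.04 mg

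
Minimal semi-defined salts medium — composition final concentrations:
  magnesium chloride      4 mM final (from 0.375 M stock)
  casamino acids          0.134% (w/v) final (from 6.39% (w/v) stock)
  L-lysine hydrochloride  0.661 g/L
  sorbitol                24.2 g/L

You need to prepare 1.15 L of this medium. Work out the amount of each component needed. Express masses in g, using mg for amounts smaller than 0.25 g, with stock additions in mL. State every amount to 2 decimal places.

Scale factor relative to 1 L: 1.15.
magnesium chloride: V = C2·V2/C1 = 4 mM × 1150 mL ÷ 375 mM = 12.27 mL
casamino acids: dilute stock: 0.134% ÷ 6.39% × 1150 mL = 24.12 mL
L-lysine hydrochloride: 0.661 g/L × 1.15 L = 0.76 g
sorbitol: 24.2 g/L × 1.15 L = 27.83 g

magnesium chloride 12.27 mL; casamino acids 24.12 mL; L-lysine hydrochloride 0.76 g; sorbitol 27.83 g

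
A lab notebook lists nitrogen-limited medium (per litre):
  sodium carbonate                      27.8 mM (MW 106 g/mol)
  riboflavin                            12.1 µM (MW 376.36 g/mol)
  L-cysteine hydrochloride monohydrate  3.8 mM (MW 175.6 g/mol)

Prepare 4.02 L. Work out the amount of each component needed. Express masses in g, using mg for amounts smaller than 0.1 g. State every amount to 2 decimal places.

sodium carbonate 11.85 g; riboflavin 18.31 mg; L-cysteine hydrochloride monohydrate 2.68 g

Working volume: 4.02 L.
sodium carbonate: 27.8 mmol/L × 106 g/mol × 4.02 L ÷ 1000 = 11.85 g
riboflavin: 12.1 µmol/L × 376.36 g/mol × 4.02 L ÷ 1000 = 18.31 mg
L-cysteine hydrochloride monohydrate: 3.8 mmol/L × 175.6 g/mol × 4.02 L ÷ 1000 = 2.68 g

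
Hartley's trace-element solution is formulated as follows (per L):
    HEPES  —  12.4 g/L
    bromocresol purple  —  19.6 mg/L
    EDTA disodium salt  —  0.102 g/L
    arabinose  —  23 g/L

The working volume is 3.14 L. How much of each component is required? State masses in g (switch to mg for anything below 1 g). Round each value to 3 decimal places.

HEPES 38.936 g; bromocresol purple 61.544 mg; EDTA disodium salt 320.280 mg; arabinose 72.220 g

Scale factor relative to 1 L: 3.14.
HEPES: 12.4 g/L × 3.14 L = 38.936 g
bromocresol purple: 19.6 mg/L × 3.14 L = 61.544 mg
EDTA disodium salt: 0.102 g/L × 3.14 L = 0.32028 g = 320.280 mg
arabinose: 23 g/L × 3.14 L = 72.220 g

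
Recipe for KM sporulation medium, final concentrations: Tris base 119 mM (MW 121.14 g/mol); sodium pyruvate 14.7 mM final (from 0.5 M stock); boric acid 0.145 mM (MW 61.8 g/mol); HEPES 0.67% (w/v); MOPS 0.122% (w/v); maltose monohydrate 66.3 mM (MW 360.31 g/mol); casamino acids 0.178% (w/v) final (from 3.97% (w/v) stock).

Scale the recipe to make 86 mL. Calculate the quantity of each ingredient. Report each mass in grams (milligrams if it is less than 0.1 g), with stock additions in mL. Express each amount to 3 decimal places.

Scale factor relative to 1 L: 0.086.
Tris base: 119 mmol/L × 121.14 g/mol × 0.086 L ÷ 1000 = 1.240 g
sodium pyruvate: V = C2·V2/C1 = 14.7 mM × 86 mL ÷ 500 mM = 2.528 mL
boric acid: 0.145 mmol/L × 61.8 mg/mmol × 0.086 L = 0.771 mg
HEPES: 0.67 g per 100 mL × 86 mL ÷ 100 = 0.576 g
MOPS: 0.122 g per 100 mL × 86 mL ÷ 100 = 0.105 g
maltose monohydrate: 66.3 mmol/L × 360.31 g/mol × 0.086 L ÷ 1000 = 2.054 g
casamino acids: C1V1 = C2V2 → 0.178% ÷ 3.97% × 86 mL = 3.856 mL

Tris base 1.240 g; sodium pyruvate 2.528 mL; boric acid 0.771 mg; HEPES 0.576 g; MOPS 0.105 g; maltose monohydrate 2.054 g; casamino acids 3.856 mL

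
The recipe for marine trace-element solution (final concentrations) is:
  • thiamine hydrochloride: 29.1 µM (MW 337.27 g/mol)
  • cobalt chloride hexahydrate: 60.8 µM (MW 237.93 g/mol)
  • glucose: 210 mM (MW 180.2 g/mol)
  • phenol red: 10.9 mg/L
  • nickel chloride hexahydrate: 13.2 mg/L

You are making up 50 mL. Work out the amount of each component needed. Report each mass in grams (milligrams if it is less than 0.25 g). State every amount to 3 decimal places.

thiamine hydrochloride 0.491 mg; cobalt chloride hexahydrate 0.723 mg; glucose 1.892 g; phenol red 0.545 mg; nickel chloride hexahydrate 0.660 mg

Working volume: 50 mL = 0.05 L.
thiamine hydrochloride: 29.1 µmol/L × 337.27 g/mol × 0.05 L ÷ 1000 = 0.491 mg
cobalt chloride hexahydrate: 60.8 µmol/L × 237.93 g/mol × 0.05 L ÷ 1000 = 0.723 mg
glucose: 210 mmol/L × 180.2 g/mol × 0.05 L ÷ 1000 = 1.892 g
phenol red: 10.9 mg/L × 0.05 L = 0.545 mg
nickel chloride hexahydrate: 13.2 mg/L × 0.05 L = 0.660 mg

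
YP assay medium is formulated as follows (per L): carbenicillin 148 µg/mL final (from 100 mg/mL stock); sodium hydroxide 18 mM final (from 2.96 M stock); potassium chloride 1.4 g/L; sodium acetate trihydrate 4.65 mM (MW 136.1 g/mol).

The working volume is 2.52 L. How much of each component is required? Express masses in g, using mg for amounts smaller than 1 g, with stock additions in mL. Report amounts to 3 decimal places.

carbenicillin 3.730 mL; sodium hydroxide 15.324 mL; potassium chloride 3.528 g; sodium acetate trihydrate 1.595 g

Working volume: 2.52 L.
carbenicillin: V = C2·V2/C1 = 148 µg/mL × 2520 mL ÷ 100000 µg/mL = 3.730 mL
sodium hydroxide: V = C2·V2/C1 = 18 mM × 2520 mL ÷ 2960 mM = 15.324 mL
potassium chloride: 1.4 g/L × 2.52 L = 3.528 g
sodium acetate trihydrate: 4.65 mmol/L × 136.1 g/mol × 2.52 L ÷ 1000 = 1.595 g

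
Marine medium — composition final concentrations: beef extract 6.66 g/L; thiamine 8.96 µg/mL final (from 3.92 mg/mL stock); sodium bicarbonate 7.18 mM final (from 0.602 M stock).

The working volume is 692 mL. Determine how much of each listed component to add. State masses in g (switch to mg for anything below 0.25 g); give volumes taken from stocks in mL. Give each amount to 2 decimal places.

beef extract 4.61 g; thiamine 1.58 mL; sodium bicarbonate 8.25 mL

Scale factor relative to 1 L: 0.692.
beef extract: 6.66 g/L × 0.692 L = 4.61 g
thiamine: dilute stock: 8.96 µg/mL × 692 mL ÷ 3920 µg/mL = 1.58 mL
sodium bicarbonate: C1V1 = C2V2 → 7.18 mM × 692 mL ÷ 602 mM = 8.25 mL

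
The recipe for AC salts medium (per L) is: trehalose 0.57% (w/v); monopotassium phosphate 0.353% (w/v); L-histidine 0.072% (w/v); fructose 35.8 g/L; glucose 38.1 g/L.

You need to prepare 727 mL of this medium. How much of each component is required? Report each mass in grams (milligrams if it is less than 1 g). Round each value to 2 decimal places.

trehalose 4.14 g; monopotassium phosphate 2.57 g; L-histidine 523.44 mg; fructose 26.03 g; glucose 27.70 g

Target volume = 727 mL = 0.727 L.
trehalose: 0.57 g per 100 mL × 727 mL ÷ 100 = 4.14 g
monopotassium phosphate: 0.353 g per 100 mL × 727 mL ÷ 100 = 2.57 g
L-histidine: 0.072% w/v = 0.72 g/L → 0.72 × 0.727 L = 0.52344 g = 523.44 mg
fructose: 35.8 g/L × 0.727 L = 26.03 g
glucose: 38.1 g/L × 0.727 L = 27.70 g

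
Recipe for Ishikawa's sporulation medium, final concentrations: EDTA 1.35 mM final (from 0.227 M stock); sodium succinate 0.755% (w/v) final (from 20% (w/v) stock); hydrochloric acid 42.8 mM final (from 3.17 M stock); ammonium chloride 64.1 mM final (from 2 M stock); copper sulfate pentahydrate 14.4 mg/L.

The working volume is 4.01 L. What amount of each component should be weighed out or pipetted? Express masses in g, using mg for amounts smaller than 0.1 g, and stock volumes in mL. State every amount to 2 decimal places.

Scale factor relative to 1 L: 4.01.
EDTA: V = C2·V2/C1 = 1.35 mM × 4010 mL ÷ 227 mM = 23.85 mL
sodium succinate: C1V1 = C2V2 → 0.755% ÷ 20% × 4010 mL = 151.38 mL
hydrochloric acid: V = C2·V2/C1 = 42.8 mM × 4010 mL ÷ 3170 mM = 54.14 mL
ammonium chloride: dilute stock: 64.1 mM × 4010 mL ÷ 2000 mM = 128.52 mL
copper sulfate pentahydrate: 14.4 mg/L × 4.01 L = 57.74 mg

EDTA 23.85 mL; sodium succinate 151.38 mL; hydrochloric acid 54.14 mL; ammonium chloride 128.52 mL; copper sulfate pentahydrate 57.74 mg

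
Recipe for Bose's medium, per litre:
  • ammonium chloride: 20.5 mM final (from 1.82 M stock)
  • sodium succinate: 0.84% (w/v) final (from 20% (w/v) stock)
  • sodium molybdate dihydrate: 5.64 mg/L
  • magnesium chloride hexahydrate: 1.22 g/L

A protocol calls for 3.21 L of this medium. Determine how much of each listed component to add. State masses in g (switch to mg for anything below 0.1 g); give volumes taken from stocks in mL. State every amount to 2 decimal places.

ammonium chloride 36.16 mL; sodium succinate 134.82 mL; sodium molybdate dihydrate 18.10 mg; magnesium chloride hexahydrate 3.92 g

Scale factor relative to 1 L: 3.21.
ammonium chloride: C1V1 = C2V2 → 20.5 mM × 3210 mL ÷ 1820 mM = 36.16 mL
sodium succinate: dilute stock: 0.84% ÷ 20% × 3210 mL = 134.82 mL
sodium molybdate dihydrate: 5.64 mg/L × 3.21 L = 18.10 mg
magnesium chloride hexahydrate: 1.22 g/L × 3.21 L = 3.92 g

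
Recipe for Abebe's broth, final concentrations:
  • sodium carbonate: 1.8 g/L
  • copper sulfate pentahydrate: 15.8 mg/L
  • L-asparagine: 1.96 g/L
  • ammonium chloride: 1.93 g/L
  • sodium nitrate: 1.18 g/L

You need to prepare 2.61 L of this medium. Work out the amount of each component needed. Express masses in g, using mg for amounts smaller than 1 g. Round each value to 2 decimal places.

Scale factor relative to 1 L: 2.61.
sodium carbonate: 1.8 g/L × 2.61 L = 4.70 g
copper sulfate pentahydrate: 15.8 mg/L × 2.61 L = 41.24 mg
L-asparagine: 1.96 g/L × 2.61 L = 5.12 g
ammonium chloride: 1.93 g/L × 2.61 L = 5.04 g
sodium nitrate: 1.18 g/L × 2.61 L = 3.08 g

sodium carbonate 4.70 g; copper sulfate pentahydrate 41.24 mg; L-asparagine 5.12 g; ammonium chloride 5.04 g; sodium nitrate 3.08 g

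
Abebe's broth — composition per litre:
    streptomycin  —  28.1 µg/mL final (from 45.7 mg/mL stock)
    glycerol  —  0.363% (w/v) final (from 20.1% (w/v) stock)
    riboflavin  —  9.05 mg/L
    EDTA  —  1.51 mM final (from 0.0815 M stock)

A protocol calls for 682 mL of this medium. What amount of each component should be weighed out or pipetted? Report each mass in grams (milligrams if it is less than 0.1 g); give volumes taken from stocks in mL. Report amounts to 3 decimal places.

streptomycin 0.419 mL; glycerol 12.317 mL; riboflavin 6.172 mg; EDTA 12.636 mL

Scale factor relative to 1 L: 0.682.
streptomycin: V = C2·V2/C1 = 28.1 µg/mL × 682 mL ÷ 45700 µg/mL = 0.419 mL
glycerol: V = C2·V2/C1 = 0.363% ÷ 20.1% × 682 mL = 12.317 mL
riboflavin: 9.05 mg/L × 0.682 L = 6.172 mg
EDTA: V = C2·V2/C1 = 1.51 mM × 682 mL ÷ 81.5 mM = 12.636 mL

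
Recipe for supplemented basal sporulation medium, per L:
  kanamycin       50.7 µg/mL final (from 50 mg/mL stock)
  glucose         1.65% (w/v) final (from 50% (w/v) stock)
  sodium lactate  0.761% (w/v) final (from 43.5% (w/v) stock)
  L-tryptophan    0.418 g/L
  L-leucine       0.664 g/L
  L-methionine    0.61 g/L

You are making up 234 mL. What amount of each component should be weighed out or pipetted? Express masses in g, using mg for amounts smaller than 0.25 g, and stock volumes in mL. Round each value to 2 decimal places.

Target volume = 234 mL = 0.234 L.
kanamycin: dilute stock: 50.7 µg/mL × 234 mL ÷ 50000 µg/mL = 0.24 mL
glucose: dilute stock: 1.65% ÷ 50% × 234 mL = 7.72 mL
sodium lactate: V = C2·V2/C1 = 0.761% ÷ 43.5% × 234 mL = 4.09 mL
L-tryptophan: 0.418 g/L × 0.234 L = 0.097812 g = 97.81 mg
L-leucine: 0.664 g/L × 0.234 L = 0.155376 g = 155.38 mg
L-methionine: 0.61 g/L × 0.234 L = 0.14274 g = 142.74 mg

kanamycin 0.24 mL; glucose 7.72 mL; sodium lactate 4.09 mL; L-tryptophan 97.81 mg; L-leucine 155.38 mg; L-methionine 142.74 mg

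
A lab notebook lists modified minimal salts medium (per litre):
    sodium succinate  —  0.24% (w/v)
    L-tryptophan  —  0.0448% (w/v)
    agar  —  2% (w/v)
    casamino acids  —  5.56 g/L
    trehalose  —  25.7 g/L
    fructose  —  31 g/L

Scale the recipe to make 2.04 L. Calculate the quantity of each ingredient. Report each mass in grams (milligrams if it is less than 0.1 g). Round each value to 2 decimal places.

Scale factor relative to 1 L: 2.04.
sodium succinate: 0.24% w/v = 2.4 g/L → 2.4 × 2.04 L = 4.90 g
L-tryptophan: 0.0448 g per 100 mL × 2040 mL ÷ 100 = 0.91 g
agar: 2 g per 100 mL × 2040 mL ÷ 100 = 40.80 g
casamino acids: 5.56 g/L × 2.04 L = 11.34 g
trehalose: 25.7 g/L × 2.04 L = 52.43 g
fructose: 31 g/L × 2.04 L = 63.24 g

sodium succinate 4.90 g; L-tryptophan 0.91 g; agar 40.80 g; casamino acids 11.34 g; trehalose 52.43 g; fructose 63.24 g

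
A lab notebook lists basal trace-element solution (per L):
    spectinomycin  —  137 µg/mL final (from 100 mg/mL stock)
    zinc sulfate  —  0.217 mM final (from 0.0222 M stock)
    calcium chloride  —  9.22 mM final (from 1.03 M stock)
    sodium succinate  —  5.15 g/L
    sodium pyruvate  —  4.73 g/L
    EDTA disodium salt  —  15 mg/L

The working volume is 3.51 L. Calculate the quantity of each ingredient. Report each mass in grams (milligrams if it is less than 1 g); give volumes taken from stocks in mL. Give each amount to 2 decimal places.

Working volume: 3.51 L.
spectinomycin: C1V1 = C2V2 → 137 µg/mL × 3510 mL ÷ 100000 µg/mL = 4.81 mL
zinc sulfate: C1V1 = C2V2 → 0.217 mM × 3510 mL ÷ 22.2 mM = 34.31 mL
calcium chloride: C1V1 = C2V2 → 9.22 mM × 3510 mL ÷ 1030 mM = 31.42 mL
sodium succinate: 5.15 g/L × 3.51 L = 18.08 g
sodium pyruvate: 4.73 g/L × 3.51 L = 16.60 g
EDTA disodium salt: 15 mg/L × 3.51 L = 52.65 mg

spectinomycin 4.81 mL; zinc sulfate 34.31 mL; calcium chloride 31.42 mL; sodium succinate 18.08 g; sodium pyruvate 16.60 g; EDTA disodium salt 52.65 mg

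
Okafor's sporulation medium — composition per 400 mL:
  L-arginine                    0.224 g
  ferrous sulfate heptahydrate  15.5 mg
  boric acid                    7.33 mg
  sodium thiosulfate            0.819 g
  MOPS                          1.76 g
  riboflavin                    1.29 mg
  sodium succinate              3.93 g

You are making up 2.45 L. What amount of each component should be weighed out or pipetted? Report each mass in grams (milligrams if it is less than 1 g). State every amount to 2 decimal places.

L-arginine 1.37 g; ferrous sulfate heptahydrate 94.94 mg; boric acid 44.90 mg; sodium thiosulfate 5.02 g; MOPS 10.78 g; riboflavin 7.90 mg; sodium succinate 24.07 g

Scale factor = 2450 mL / 400 mL = 6.125.
L-arginine: 0.224 g × (2450 mL / 400 mL) = 1.37 g
ferrous sulfate heptahydrate: 15.5 mg × (2450 mL / 400 mL) = 94.94 mg
boric acid: 7.33 mg × (2450 mL / 400 mL) = 44.90 mg
sodium thiosulfate: 0.819 g × (2450 mL / 400 mL) = 5.02 g
MOPS: 1.76 g × (2450 mL / 400 mL) = 10.78 g
riboflavin: 1.29 mg × (2450 mL / 400 mL) = 7.90 mg
sodium succinate: 3.93 g × (2450 mL / 400 mL) = 24.07 g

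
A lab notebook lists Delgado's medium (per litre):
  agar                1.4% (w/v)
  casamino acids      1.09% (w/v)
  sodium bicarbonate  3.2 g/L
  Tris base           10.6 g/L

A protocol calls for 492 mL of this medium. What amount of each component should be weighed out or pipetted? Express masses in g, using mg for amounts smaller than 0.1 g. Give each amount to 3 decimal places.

Target volume = 492 mL = 0.492 L.
agar: 1.4% w/v = 14 g/L → 14 × 0.492 L = 6.888 g
casamino acids: 1.09% w/v = 10.9 g/L → 10.9 × 0.492 L = 5.363 g
sodium bicarbonate: 3.2 g/L × 0.492 L = 1.574 g
Tris base: 10.6 g/L × 0.492 L = 5.215 g

agar 6.888 g; casamino acids 5.363 g; sodium bicarbonate 1.574 g; Tris base 5.215 g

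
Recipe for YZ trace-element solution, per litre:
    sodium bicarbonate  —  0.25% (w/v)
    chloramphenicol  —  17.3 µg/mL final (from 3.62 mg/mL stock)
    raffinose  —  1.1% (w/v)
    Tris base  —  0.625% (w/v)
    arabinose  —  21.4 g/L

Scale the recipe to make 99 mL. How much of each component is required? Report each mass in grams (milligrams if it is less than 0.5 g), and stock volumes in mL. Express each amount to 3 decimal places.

sodium bicarbonate 247.500 mg; chloramphenicol 0.473 mL; raffinose 1.089 g; Tris base 0.619 g; arabinose 2.119 g

Scale factor relative to 1 L: 0.099.
sodium bicarbonate: 0.25% w/v = 2.5 g/L → 2.5 × 0.099 L = 0.2475 g = 247.500 mg
chloramphenicol: C1V1 = C2V2 → 17.3 µg/mL × 99 mL ÷ 3620 µg/mL = 0.473 mL
raffinose: 1.1% w/v = 11 g/L → 11 × 0.099 L = 1.089 g
Tris base: 0.625% w/v = 6.25 g/L → 6.25 × 0.099 L = 0.619 g
arabinose: 21.4 g/L × 0.099 L = 2.119 g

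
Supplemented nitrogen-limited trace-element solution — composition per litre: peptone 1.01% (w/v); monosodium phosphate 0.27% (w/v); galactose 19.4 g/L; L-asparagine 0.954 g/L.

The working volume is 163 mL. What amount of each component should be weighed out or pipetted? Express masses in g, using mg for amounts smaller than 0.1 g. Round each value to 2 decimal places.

Target volume = 163 mL = 0.163 L.
peptone: 1.01% w/v = 10.1 g/L → 10.1 × 0.163 L = 1.65 g
monosodium phosphate: 0.27 g per 100 mL × 163 mL ÷ 100 = 0.44 g
galactose: 19.4 g/L × 0.163 L = 3.16 g
L-asparagine: 0.954 g/L × 0.163 L = 0.16 g

peptone 1.65 g; monosodium phosphate 0.44 g; galactose 3.16 g; L-asparagine 0.16 g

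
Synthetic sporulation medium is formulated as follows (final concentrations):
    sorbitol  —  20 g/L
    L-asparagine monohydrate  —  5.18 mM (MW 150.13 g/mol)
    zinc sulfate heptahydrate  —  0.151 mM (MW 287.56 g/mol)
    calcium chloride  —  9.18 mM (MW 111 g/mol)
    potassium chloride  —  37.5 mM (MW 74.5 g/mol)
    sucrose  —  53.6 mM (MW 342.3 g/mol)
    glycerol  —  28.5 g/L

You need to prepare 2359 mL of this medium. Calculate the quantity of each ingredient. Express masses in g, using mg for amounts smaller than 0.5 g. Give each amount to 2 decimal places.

sorbitol 47.18 g; L-asparagine monohydrate 1.83 g; zinc sulfate heptahydrate 102.43 mg; calcium chloride 2.40 g; potassium chloride 6.59 g; sucrose 43.28 g; glycerol 67.23 g

Working volume: 2359 mL = 2.359 L.
sorbitol: 20 g/L × 2.359 L = 47.18 g
L-asparagine monohydrate: 5.18 mmol/L × 150.13 g/mol × 2.359 L ÷ 1000 = 1.83 g
zinc sulfate heptahydrate: 0.151 mmol/L × 287.56 mg/mmol × 2.359 L = 102.43 mg
calcium chloride: 9.18 mmol/L × 111 g/mol × 2.359 L ÷ 1000 = 2.40 g
potassium chloride: 37.5 mmol/L × 74.5 g/mol × 2.359 L ÷ 1000 = 6.59 g
sucrose: 53.6 mmol/L × 342.3 g/mol × 2.359 L ÷ 1000 = 43.28 g
glycerol: 28.5 g/L × 2.359 L = 67.23 g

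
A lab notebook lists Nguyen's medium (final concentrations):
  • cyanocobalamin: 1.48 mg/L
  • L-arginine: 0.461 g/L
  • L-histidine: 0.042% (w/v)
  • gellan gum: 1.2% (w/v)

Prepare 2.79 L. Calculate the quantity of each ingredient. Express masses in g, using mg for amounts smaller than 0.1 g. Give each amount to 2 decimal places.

cyanocobalamin 4.13 mg; L-arginine 1.29 g; L-histidine 1.17 g; gellan gum 33.48 g

Working volume: 2.79 L.
cyanocobalamin: 1.48 mg/L × 2.79 L = 4.13 mg
L-arginine: 0.461 g/L × 2.79 L = 1.29 g
L-histidine: 0.042 g per 100 mL × 2790 mL ÷ 100 = 1.17 g
gellan gum: 1.2% w/v = 12 g/L → 12 × 2.79 L = 33.48 g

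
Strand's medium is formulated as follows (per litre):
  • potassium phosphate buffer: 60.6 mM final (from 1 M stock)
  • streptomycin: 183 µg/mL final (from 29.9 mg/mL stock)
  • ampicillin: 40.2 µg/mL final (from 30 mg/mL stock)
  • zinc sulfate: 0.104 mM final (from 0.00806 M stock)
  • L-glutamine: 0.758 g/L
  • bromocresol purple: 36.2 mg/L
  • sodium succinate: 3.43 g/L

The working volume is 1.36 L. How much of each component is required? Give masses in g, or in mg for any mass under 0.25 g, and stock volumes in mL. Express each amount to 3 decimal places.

Working volume: 1.36 L.
potassium phosphate buffer: dilute stock: 60.6 mM × 1360 mL ÷ 1000 mM = 82.416 mL
streptomycin: dilute stock: 183 µg/mL × 1360 mL ÷ 29900 µg/mL = 8.324 mL
ampicillin: C1V1 = C2V2 → 40.2 µg/mL × 1360 mL ÷ 30000 µg/mL = 1.822 mL
zinc sulfate: V = C2·V2/C1 = 0.104 mM × 1360 mL ÷ 8.06 mM = 17.548 mL
L-glutamine: 0.758 g/L × 1.36 L = 1.031 g
bromocresol purple: 36.2 mg/L × 1.36 L = 49.232 mg
sodium succinate: 3.43 g/L × 1.36 L = 4.665 g

potassium phosphate buffer 82.416 mL; streptomycin 8.324 mL; ampicillin 1.822 mL; zinc sulfate 17.548 mL; L-glutamine 1.031 g; bromocresol purple 49.232 mg; sodium succinate 4.665 g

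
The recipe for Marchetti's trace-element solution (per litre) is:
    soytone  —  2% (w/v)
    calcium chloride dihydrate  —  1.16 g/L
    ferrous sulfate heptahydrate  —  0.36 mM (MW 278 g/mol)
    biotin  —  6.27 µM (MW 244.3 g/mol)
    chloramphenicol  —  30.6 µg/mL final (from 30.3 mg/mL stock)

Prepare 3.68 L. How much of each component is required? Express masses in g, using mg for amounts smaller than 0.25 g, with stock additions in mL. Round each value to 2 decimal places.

soytone 73.60 g; calcium chloride dihydrate 4.27 g; ferrous sulfate heptahydrate 0.37 g; biotin 5.64 mg; chloramphenicol 3.72 mL

Scale factor relative to 1 L: 3.68.
soytone: 2 g per 100 mL × 3680 mL ÷ 100 = 73.60 g
calcium chloride dihydrate: 1.16 g/L × 3.68 L = 4.27 g
ferrous sulfate heptahydrate: 0.36 mmol/L × 278 g/mol × 3.68 L ÷ 1000 = 0.37 g
biotin: 6.27 µmol/L × 244.3 g/mol × 3.68 L ÷ 1000 = 5.64 mg
chloramphenicol: dilute stock: 30.6 µg/mL × 3680 mL ÷ 30300 µg/mL = 3.72 mL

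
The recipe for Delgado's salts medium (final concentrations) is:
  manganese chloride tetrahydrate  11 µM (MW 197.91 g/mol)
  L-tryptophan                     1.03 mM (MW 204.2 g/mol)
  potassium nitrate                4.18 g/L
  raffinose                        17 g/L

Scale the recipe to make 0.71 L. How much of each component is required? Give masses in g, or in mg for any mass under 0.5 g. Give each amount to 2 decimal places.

manganese chloride tetrahydrate 1.55 mg; L-tryptophan 149.33 mg; potassium nitrate 2.97 g; raffinose 12.07 g

Scale factor relative to 1 L: 0.71.
manganese chloride tetrahydrate: 11 µmol/L × 197.91 g/mol × 0.71 L ÷ 1000 = 1.55 mg
L-tryptophan: 1.03 mmol/L × 204.2 mg/mmol × 0.71 L = 149.33 mg
potassium nitrate: 4.18 g/L × 0.71 L = 2.97 g
raffinose: 17 g/L × 0.71 L = 12.07 g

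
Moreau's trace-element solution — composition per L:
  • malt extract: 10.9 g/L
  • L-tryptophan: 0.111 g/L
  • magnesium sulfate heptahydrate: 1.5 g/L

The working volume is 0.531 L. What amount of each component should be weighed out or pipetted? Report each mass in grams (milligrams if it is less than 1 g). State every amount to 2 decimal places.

malt extract 5.79 g; L-tryptophan 58.94 mg; magnesium sulfate heptahydrate 796.50 mg

Scale factor relative to 1 L: 0.531.
malt extract: 10.9 g/L × 0.531 L = 5.79 g
L-tryptophan: 0.111 g/L × 0.531 L = 0.058941 g = 58.94 mg
magnesium sulfate heptahydrate: 1.5 g/L × 0.531 L = 0.7965 g = 796.50 mg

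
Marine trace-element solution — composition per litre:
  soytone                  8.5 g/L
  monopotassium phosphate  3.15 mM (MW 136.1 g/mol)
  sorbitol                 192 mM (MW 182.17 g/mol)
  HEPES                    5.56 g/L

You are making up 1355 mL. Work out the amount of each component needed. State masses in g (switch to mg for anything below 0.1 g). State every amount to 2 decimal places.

Scale factor relative to 1 L: 1.355.
soytone: 8.5 g/L × 1.355 L = 11.52 g
monopotassium phosphate: 3.15 mmol/L × 136.1 g/mol × 1.355 L ÷ 1000 = 0.58 g
sorbitol: 192 mmol/L × 182.17 g/mol × 1.355 L ÷ 1000 = 47.39 g
HEPES: 5.56 g/L × 1.355 L = 7.53 g

soytone 11.52 g; monopotassium phosphate 0.58 g; sorbitol 47.39 g; HEPES 7.53 g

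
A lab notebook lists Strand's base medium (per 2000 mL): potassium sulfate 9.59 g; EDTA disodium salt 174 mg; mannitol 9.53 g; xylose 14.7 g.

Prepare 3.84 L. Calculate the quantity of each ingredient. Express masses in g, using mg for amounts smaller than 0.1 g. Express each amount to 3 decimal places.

Scale factor = 3840 mL / 2000 mL = 1.92.
potassium sulfate: 9.59 g × (3840 mL / 2000 mL) = 18.413 g
EDTA disodium salt: 174 mg × (3840 mL / 2000 mL) = 334.08 mg = 0.334 g
mannitol: 9.53 g × (3840 mL / 2000 mL) = 18.298 g
xylose: 14.7 g × (3840 mL / 2000 mL) = 28.224 g

potassium sulfate 18.413 g; EDTA disodium salt 0.334 g; mannitol 18.298 g; xylose 28.224 g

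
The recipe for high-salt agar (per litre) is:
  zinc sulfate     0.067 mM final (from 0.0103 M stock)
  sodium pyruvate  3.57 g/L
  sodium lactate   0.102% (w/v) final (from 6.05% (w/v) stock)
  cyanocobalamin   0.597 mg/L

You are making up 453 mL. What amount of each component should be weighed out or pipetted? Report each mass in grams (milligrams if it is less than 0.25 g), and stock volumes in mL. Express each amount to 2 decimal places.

zinc sulfate 2.95 mL; sodium pyruvate 1.62 g; sodium lactate 7.64 mL; cyanocobalamin 0.27 mg

Scale factor relative to 1 L: 0.453.
zinc sulfate: C1V1 = C2V2 → 0.067 mM × 453 mL ÷ 10.3 mM = 2.95 mL
sodium pyruvate: 3.57 g/L × 0.453 L = 1.62 g
sodium lactate: C1V1 = C2V2 → 0.102% ÷ 6.05% × 453 mL = 7.64 mL
cyanocobalamin: 0.597 mg/L × 0.453 L = 0.27 mg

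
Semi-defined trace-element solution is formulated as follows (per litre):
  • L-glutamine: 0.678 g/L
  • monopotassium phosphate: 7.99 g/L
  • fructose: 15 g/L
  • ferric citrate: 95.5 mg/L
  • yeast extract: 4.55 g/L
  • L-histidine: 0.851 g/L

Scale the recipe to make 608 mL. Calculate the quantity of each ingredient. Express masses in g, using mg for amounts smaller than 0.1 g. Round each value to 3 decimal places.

L-glutamine 0.412 g; monopotassium phosphate 4.858 g; fructose 9.120 g; ferric citrate 58.064 mg; yeast extract 2.766 g; L-histidine 0.517 g

Scale factor relative to 1 L: 0.608.
L-glutamine: 0.678 g/L × 0.608 L = 0.412 g
monopotassium phosphate: 7.99 g/L × 0.608 L = 4.858 g
fructose: 15 g/L × 0.608 L = 9.120 g
ferric citrate: 95.5 mg/L × 0.608 L = 58.064 mg
yeast extract: 4.55 g/L × 0.608 L = 2.766 g
L-histidine: 0.851 g/L × 0.608 L = 0.517 g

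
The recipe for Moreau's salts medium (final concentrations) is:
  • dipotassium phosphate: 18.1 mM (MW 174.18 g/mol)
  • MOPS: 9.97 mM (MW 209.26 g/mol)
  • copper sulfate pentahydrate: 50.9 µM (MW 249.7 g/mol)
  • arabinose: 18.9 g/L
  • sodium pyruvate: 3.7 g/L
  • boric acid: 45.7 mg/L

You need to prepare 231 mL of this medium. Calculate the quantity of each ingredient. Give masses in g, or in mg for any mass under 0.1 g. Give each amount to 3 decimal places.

dipotassium phosphate 0.728 g; MOPS 0.482 g; copper sulfate pentahydrate 2.936 mg; arabinose 4.366 g; sodium pyruvate 0.855 g; boric acid 10.557 mg

Target volume = 231 mL = 0.231 L.
dipotassium phosphate: 18.1 mmol/L × 174.18 g/mol × 0.231 L ÷ 1000 = 0.728 g
MOPS: 9.97 mmol/L × 209.26 g/mol × 0.231 L ÷ 1000 = 0.482 g
copper sulfate pentahydrate: 50.9 µmol/L × 249.7 g/mol × 0.231 L ÷ 1000 = 2.936 mg
arabinose: 18.9 g/L × 0.231 L = 4.366 g
sodium pyruvate: 3.7 g/L × 0.231 L = 0.855 g
boric acid: 45.7 mg/L × 0.231 L = 10.557 mg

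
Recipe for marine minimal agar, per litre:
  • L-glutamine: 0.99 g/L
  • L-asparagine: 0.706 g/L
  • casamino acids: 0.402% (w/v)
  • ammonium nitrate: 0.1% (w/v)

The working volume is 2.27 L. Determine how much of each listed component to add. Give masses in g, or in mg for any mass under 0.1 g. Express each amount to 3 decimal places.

Working volume: 2.27 L.
L-glutamine: 0.99 g/L × 2.27 L = 2.247 g
L-asparagine: 0.706 g/L × 2.27 L = 1.603 g
casamino acids: 0.402% w/v = 4.02 g/L → 4.02 × 2.27 L = 9.125 g
ammonium nitrate: 0.1% w/v = 1 g/L → 1 × 2.27 L = 2.270 g

L-glutamine 2.247 g; L-asparagine 1.603 g; casamino acids 9.125 g; ammonium nitrate 2.270 g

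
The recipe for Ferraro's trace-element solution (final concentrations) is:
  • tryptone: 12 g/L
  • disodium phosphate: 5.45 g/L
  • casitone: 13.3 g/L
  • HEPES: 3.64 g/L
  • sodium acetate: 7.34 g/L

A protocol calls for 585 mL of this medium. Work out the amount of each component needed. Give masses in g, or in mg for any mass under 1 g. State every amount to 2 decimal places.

tryptone 7.02 g; disodium phosphate 3.19 g; casitone 7.78 g; HEPES 2.13 g; sodium acetate 4.29 g

Scale factor relative to 1 L: 0.585.
tryptone: 12 g/L × 0.585 L = 7.02 g
disodium phosphate: 5.45 g/L × 0.585 L = 3.19 g
casitone: 13.3 g/L × 0.585 L = 7.78 g
HEPES: 3.64 g/L × 0.585 L = 2.13 g
sodium acetate: 7.34 g/L × 0.585 L = 4.29 g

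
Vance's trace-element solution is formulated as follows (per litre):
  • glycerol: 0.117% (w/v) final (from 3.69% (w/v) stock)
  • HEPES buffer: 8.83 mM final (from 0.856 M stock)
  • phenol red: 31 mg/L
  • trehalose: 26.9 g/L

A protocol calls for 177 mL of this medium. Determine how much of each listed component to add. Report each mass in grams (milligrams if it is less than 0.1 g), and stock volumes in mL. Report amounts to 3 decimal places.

Working volume: 177 mL = 0.177 L.
glycerol: dilute stock: 0.117% ÷ 3.69% × 177 mL = 5.612 mL
HEPES buffer: dilute stock: 8.83 mM × 177 mL ÷ 856 mM = 1.826 mL
phenol red: 31 mg/L × 0.177 L = 5.487 mg
trehalose: 26.9 g/L × 0.177 L = 4.761 g

glycerol 5.612 mL; HEPES buffer 1.826 mL; phenol red 5.487 mg; trehalose 4.761 g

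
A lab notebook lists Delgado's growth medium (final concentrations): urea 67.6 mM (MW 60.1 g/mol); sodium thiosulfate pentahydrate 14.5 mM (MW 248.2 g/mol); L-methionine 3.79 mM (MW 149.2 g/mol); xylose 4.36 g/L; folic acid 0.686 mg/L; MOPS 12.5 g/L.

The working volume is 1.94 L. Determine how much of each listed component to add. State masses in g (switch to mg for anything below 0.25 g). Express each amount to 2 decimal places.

urea 7.88 g; sodium thiosulfate pentahydrate 6.98 g; L-methionine 1.10 g; xylose 8.46 g; folic acid 1.33 mg; MOPS 24.25 g

Working volume: 1.94 L.
urea: 67.6 mmol/L × 60.1 g/mol × 1.94 L ÷ 1000 = 7.88 g
sodium thiosulfate pentahydrate: 14.5 mmol/L × 248.2 g/mol × 1.94 L ÷ 1000 = 6.98 g
L-methionine: 3.79 mmol/L × 149.2 g/mol × 1.94 L ÷ 1000 = 1.10 g
xylose: 4.36 g/L × 1.94 L = 8.46 g
folic acid: 0.686 mg/L × 1.94 L = 1.33 mg
MOPS: 12.5 g/L × 1.94 L = 24.25 g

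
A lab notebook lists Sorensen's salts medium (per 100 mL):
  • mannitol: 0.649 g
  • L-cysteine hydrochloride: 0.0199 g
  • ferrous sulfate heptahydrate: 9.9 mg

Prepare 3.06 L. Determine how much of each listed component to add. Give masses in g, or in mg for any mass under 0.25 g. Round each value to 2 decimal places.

mannitol 19.86 g; L-cysteine hydrochloride 0.61 g; ferrous sulfate heptahydrate 0.30 g

Scale factor = 3060 mL / 100 mL = 30.6.
mannitol: 0.649 g × (3060 mL / 100 mL) = 19.86 g
L-cysteine hydrochloride: 0.0199 g × (3060 mL / 100 mL) = 0.61 g
ferrous sulfate heptahydrate: 9.9 mg × (3060 mL / 100 mL) = 302.94 mg = 0.30 g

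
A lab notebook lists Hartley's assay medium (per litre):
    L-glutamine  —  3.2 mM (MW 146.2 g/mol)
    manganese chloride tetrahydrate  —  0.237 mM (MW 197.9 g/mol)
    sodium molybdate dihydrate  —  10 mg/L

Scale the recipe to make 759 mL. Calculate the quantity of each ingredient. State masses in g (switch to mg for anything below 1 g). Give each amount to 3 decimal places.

L-glutamine 355.091 mg; manganese chloride tetrahydrate 35.599 mg; sodium molybdate dihydrate 7.590 mg

Working volume: 759 mL = 0.759 L.
L-glutamine: 3.2 mmol/L × 146.2 mg/mmol × 0.759 L = 355.091 mg
manganese chloride tetrahydrate: 0.237 mmol/L × 197.9 mg/mmol × 0.759 L = 35.599 mg
sodium molybdate dihydrate: 10 mg/L × 0.759 L = 7.590 mg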